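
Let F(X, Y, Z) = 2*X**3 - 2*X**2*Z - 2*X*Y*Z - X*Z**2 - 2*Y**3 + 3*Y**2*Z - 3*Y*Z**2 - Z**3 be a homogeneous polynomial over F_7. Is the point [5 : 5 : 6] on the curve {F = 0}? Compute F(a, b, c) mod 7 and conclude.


F(5,5,6) ≡ 6 (mod 7); P is NOT on the curve.

Evaluate F(5, 5, 6) term-by-term (mod 7).
  2*X**3 ↦ 2·125·1·1 = 250
  -2*X**2*Z ↦ -2·25·1·6 = -300
  -2*X*Y*Z ↦ -2·5·5·6 = -300
  -X*Z**2 ↦ -1·5·1·36 = -180
  -2*Y**3 ↦ -2·1·125·1 = -250
  3*Y**2*Z ↦ 3·1·25·6 = 450
  -3*Y*Z**2 ↦ -3·1·5·36 = -540
  -Z**3 ↦ -1·1·1·216 = -216
Sum: F(5, 5, 6) = (250) + (-300) + (-300) + (-180) + (-250) + (450) + (-540) + (-216) = -1086.
Reducing mod 7: -1086 ≡ 6 (mod 7).
Since F(a, b, c) ≡ 6 ≠ 0 (mod 7), P does NOT lie on the curve.


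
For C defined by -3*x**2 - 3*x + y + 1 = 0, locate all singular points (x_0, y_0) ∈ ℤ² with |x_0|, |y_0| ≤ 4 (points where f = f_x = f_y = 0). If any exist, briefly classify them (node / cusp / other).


No singular points in the scanned grid; C is smooth there.

Compute partial derivatives:
  f_x = -6*x - 3.
  f_y = 1.
f_y = 1 is a nonzero constant, so f_y never vanishes: no point (x, y) can satisfy f = f_x = f_y = 0. In particular no (x, y) ∈ {−4, ..., 4}² is singular; the curve is smooth.


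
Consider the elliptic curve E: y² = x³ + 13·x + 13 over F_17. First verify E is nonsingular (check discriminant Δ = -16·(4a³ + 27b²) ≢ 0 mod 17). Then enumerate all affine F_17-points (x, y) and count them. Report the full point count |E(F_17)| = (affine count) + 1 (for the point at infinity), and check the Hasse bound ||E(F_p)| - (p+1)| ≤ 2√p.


Affine points = {(0, 8), (0, 9), (2, 8), (2, 9), (5, 4), (5, 13), (6, 1), (6, 16), (8, 0), (9, 3), (9, 14), (10, 2), (10, 15), (11, 5), (11, 12), (13, 4), (13, 13), (14, 7), (14, 10), (15, 8), (15, 9), (16, 4), (16, 13)}; affine count = 23; |E(F_17)| = 24.

Discriminant check: Δ ∝ 4a³ + 27b² = 4·13³ + 27·13² = 4·2197 + 27·169 ≡ 6 (mod 17). Nonzero ⇒ E is nonsingular.
For each x ∈ F_17, compute rhs = x³ + 13·x + 13 mod 17, then count y ∈ F_17 with y² ≡ rhs.
  x = 0: rhs = 13, matching y values: 8, 9 (2 points).
  x = 1: rhs = 10, matching y values: none (0 points).
  x = 2: rhs = 13, matching y values: 8, 9 (2 points).
  x = 3: rhs = 11, matching y values: none (0 points).
  x = 4: rhs = 10, matching y values: none (0 points).
  x = 5: rhs = 16, matching y values: 4, 13 (2 points).
  x = 6: rhs = 1, matching y values: 1, 16 (2 points).
  x = 7: rhs = 5, matching y values: none (0 points).
  x = 8: rhs = 0, matching y values: 0 (1 points).
  x = 9: rhs = 9, matching y values: 3, 14 (2 points).
  x = 10: rhs = 4, matching y values: 2, 15 (2 points).
  x = 11: rhs = 8, matching y values: 5, 12 (2 points).
  x = 12: rhs = 10, matching y values: none (0 points).
  x = 13: rhs = 16, matching y values: 4, 13 (2 points).
  x = 14: rhs = 15, matching y values: 7, 10 (2 points).
  x = 15: rhs = 13, matching y values: 8, 9 (2 points).
  x = 16: rhs = 16, matching y values: 4, 13 (2 points).
Total affine count: 23.
Full point count |E(F_17)| = 23 + 1 = 24.
Hasse bound: |24 − (17+1)| = |6| = 6 ≤ 2√17 ≈ 8.2462 ✓.


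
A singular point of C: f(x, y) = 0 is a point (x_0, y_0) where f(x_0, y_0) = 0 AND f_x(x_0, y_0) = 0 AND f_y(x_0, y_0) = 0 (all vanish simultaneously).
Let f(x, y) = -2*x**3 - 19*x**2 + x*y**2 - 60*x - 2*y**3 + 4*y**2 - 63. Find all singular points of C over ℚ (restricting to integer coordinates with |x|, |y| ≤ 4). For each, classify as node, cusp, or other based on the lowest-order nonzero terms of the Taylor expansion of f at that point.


Singular points: {(-3, 0)}; classification: node.

Compute partial derivatives:
  f_x = -6*x**2 - 38*x + y**2 - 60.
  f_y = 2*x*y - 6*y**2 + 8*y.
Scan x_0 ∈ {−4, ..., 4}. For each x_0, f_y(x_0, y) is a polynomial in y; find its integer roots y ∈ {−4, ..., 4}, then test f_x and f at those candidates.
  x = -4: f_y(-4, y) = -6*y**2; vanishes at y ∈ {0}. (-4, 0): f_x = -4 ≠ 0.
  x = -3: f_y(-3, y) = -6*y**2 + 2*y; vanishes at y ∈ {0}. (-3, 0): f_x = 0, f = 0 — SINGULAR.
  x = -2: f_y(-2, y) = -6*y**2 + 4*y; vanishes at y ∈ {0}. (-2, 0): f_x = -8 ≠ 0.
  x = -1: f_y(-1, y) = -6*y**2 + 6*y; vanishes at y ∈ {0, 1}. (-1, 0): f_x = -28 ≠ 0; (-1, 1): f_x = -27 ≠ 0.
  x = 0: f_y(0, y) = -6*y**2 + 8*y; vanishes at y ∈ {0}. (0, 0): f_x = -60 ≠ 0.
  x = 1: f_y(1, y) = -6*y**2 + 10*y; vanishes at y ∈ {0}. (1, 0): f_x = -104 ≠ 0.
  x = 2: f_y(2, y) = -6*y**2 + 12*y; vanishes at y ∈ {0, 2}. (2, 0): f_x = -160 ≠ 0; (2, 2): f_x = -156 ≠ 0.
  x = 3: f_y(3, y) = -6*y**2 + 14*y; vanishes at y ∈ {0}. (3, 0): f_x = -228 ≠ 0.
  x = 4: f_y(4, y) = -6*y**2 + 16*y; vanishes at y ∈ {0}. (4, 0): f_x = -308 ≠ 0.
Only singular point on the grid: (-3, 0).
Classify: substitute x = -3 + u, y = 0 + v and expand: f = -2*u**3 - u**2 + u*v**2 - 2*v**3 + v**2.
No constant or linear terms (consistent with a singular point). Quadratic part: -u**2 + v**2. Cubic part: -2*u**3 + u*v**2 - 2*v**3.
The quadratic part v**2 - u**2 = (v − u)(v + u) splits into two distinct linear factors, so there are two distinct tangent lines y − 0 = ±(x − -3) — this is a node (ordinary double point).
Classification: node.


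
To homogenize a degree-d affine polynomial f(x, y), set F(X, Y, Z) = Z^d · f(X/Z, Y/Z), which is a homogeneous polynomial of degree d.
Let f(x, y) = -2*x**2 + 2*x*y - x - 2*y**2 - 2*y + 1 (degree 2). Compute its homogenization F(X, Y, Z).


F(X, Y, Z) = -2*X**2 + 2*X*Y - X*Z - 2*Y**2 - 2*Y*Z + Z**2

deg(f) = 2.
Substitute x = X/Z, y = Y/Z into f, then multiply by Z^2.
  monomial -2·x^2·y^0 ↦ -2·X^2·Y^0·Z^0.
  monomial 2·x^1·y^1 ↦ 2·X^1·Y^1·Z^0.
  monomial -1·x^1·y^0 ↦ -1·X^1·Y^0·Z^1.
  monomial -2·x^0·y^2 ↦ -2·X^0·Y^2·Z^0.
  monomial -2·x^0·y^1 ↦ -2·X^0·Y^1·Z^1.
  monomial 1·x^0·y^0 ↦ 1·X^0·Y^0·Z^2.
Collecting: F(X, Y, Z) = -2*X**2 + 2*X*Y - X*Z - 2*Y**2 - 2*Y*Z + Z**2.


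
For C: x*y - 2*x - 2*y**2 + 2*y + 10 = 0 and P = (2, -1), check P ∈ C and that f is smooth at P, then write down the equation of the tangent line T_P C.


Tangent line at P: -3*x + 8*y + 14 = 0.

Step 1: f(2, -1) = 0, so P lies on C.
Step 2: partial derivatives
  f_x(x, y) = y - 2, f_y(x, y) = x - 4*y + 2.
  f_x(P) = -3, f_y(P) = 8 (gradient nonzero, so P is smooth).
Step 3: tangent line at P: -3·(x − 2) + 8·(y − -1) = 0.
Expanding: -3*x + 8*y + 14 = 0.


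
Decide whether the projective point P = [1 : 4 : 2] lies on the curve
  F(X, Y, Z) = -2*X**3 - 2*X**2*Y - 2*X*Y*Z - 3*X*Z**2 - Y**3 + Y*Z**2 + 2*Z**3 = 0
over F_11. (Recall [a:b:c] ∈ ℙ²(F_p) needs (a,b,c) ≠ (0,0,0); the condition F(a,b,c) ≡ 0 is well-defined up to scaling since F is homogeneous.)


F(1,4,2) ≡ 7 (mod 11); P is NOT on the curve.

Evaluate F(1, 4, 2) term-by-term (mod 11).
  -2*X**3 ↦ -2·1·1·1 = -2
  -2*X**2*Y ↦ -2·1·4·1 = -8
  -2*X*Y*Z ↦ -2·1·4·2 = -16
  -3*X*Z**2 ↦ -3·1·1·4 = -12
  -Y**3 ↦ -1·1·64·1 = -64
  Y*Z**2 ↦ 1·1·4·4 = 16
  2*Z**3 ↦ 2·1·1·8 = 16
Sum: F(1, 4, 2) = (-2) + (-8) + (-16) + (-12) + (-64) + (16) + (16) = -70.
Reducing mod 11: -70 ≡ 7 (mod 11).
Since F(a, b, c) ≡ 7 ≠ 0 (mod 11), P does NOT lie on the curve.


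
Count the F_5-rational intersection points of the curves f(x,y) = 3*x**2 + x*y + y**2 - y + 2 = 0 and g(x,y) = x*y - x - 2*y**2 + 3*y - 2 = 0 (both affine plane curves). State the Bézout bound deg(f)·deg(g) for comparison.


Common zeros: {(4, 2)}; count = 1; Bézout bound = 4.

deg(f) = 2, deg(g) = 2, so Bézout bound = 4.
Scan x ∈ F_5. For each x, list the y ∈ F_5 with f(x, y) ≡ 0 and those with g(x, y) ≡ 0 (mod 5); the common zeros in that column are the intersection.
  x = 0: f ≡ 0 at y ∈ ∅; g ≡ 0 at y ∈ ∅; common: ∅.
  x = 1: f ≡ 0 at y ∈ {0}; g ≡ 0 at y ∈ ∅; common: ∅.
  x = 2: f ≡ 0 at y ∈ {2}; g ≡ 0 at y ∈ ∅; common: ∅.
  x = 3: f ≡ 0 at y ∈ ∅; g ≡ 0 at y ∈ {0, 3}; common: ∅.
  x = 4: f ≡ 0 at y ∈ {0, 2}; g ≡ 0 at y ∈ {2, 4}; common: {2}.
Collecting: common zeros = {(4, 2)}, so the count is 1.
Comparison with the Bézout bound: 1 ≤ 4 = deg(f)·deg(g), as expected for curves with no common component (the affine F_5-count falls short of the bound because intersections may lie at infinity, over extension fields, or carry multiplicity).


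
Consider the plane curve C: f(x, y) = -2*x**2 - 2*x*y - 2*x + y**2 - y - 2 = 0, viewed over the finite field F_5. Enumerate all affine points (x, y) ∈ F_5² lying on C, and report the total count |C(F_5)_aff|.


Affine F_5-points: {(0, 2), (0, 4), (2, 2), (2, 3), (4, 1), (4, 3)}; count = 6.

For each of the 25 pairs (x, y) ∈ F_5², evaluate f(x, y) mod 5. Record the zeros.
  x = 0: [0↦3, 1↦3, 2↦0, 3↦4, 4↦0]  zeros at y ∈ {2, 4}
  x = 1: [0↦4, 1↦2, 2↦2, 3↦4, 4↦3]  zeros at y ∈ ∅
  x = 2: [0↦1, 1↦2, 2↦0, 3↦0, 4↦2]  zeros at y ∈ {2, 3}
  x = 3: [0↦4, 1↦3, 2↦4, 3↦2, 4↦2]  zeros at y ∈ ∅
  x = 4: [0↦3, 1↦0, 2↦4, 3↦0, 4↦3]  zeros at y ∈ {1, 3}
Collecting zeros: affine points = {(0, 2), (0, 4), (2, 2), (2, 3), (4, 1), (4, 3)}.
Total count |C(F_5)_aff| = 6.


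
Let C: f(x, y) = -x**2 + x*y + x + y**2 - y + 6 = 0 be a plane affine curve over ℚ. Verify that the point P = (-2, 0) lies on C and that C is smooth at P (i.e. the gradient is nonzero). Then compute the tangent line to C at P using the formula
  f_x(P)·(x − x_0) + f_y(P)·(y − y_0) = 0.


Tangent line at P: 5*x - 3*y + 10 = 0.

Step 1: f(-2, 0) = 0, so P lies on C.
Step 2: partial derivatives
  f_x(x, y) = -2*x + y + 1, f_y(x, y) = x + 2*y - 1.
  f_x(P) = 5, f_y(P) = -3 (gradient nonzero, so P is smooth).
Step 3: tangent line at P: 5·(x − -2) + -3·(y − 0) = 0.
Expanding: 5*x - 3*y + 10 = 0.


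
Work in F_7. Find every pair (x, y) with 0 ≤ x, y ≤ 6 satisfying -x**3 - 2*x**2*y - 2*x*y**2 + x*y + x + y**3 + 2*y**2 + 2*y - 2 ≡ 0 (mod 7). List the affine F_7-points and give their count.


Affine F_7-points: {(0, 3), (1, 1), (1, 3), (2, 6), (3, 1), (4, 5)}; count = 6.

For each of the 49 pairs (x, y) ∈ F_7², evaluate f(x, y) mod 7. Record the zeros.
  x = 0: [0↦5, 1↦3, 2↦4, 3↦0, 4↦4, 5↦1, 6↦4]  zeros at y ∈ {3}
  x = 1: [0↦5, 1↦0, 2↦1, 3↦0, 4↦3, 5↦2, 6↦3]  zeros at y ∈ {1, 3}
  x = 2: [0↦6, 1↦1, 2↦5, 3↦3, 4↦1, 5↦5, 6↦0]  zeros at y ∈ {6}
  x = 3: [0↦2, 1↦0, 2↦3, 3↦3, 4↦6, 5↦4, 6↦3]  zeros at y ∈ {1}
  x = 4: [0↦1, 1↦5, 2↦3, 3↦1, 4↦5, 5↦0, 6↦6]  zeros at y ∈ {5}
  x = 5: [0↦4, 1↦3, 2↦6, 3↦5, 4↦6, 5↦1, 6↦3]  zeros at y ∈ ∅
  x = 6: [0↦5, 1↦2, 2↦6, 3↦2, 4↦3, 5↦1, 6↦2]  zeros at y ∈ ∅
Collecting zeros: affine points = {(0, 3), (1, 1), (1, 3), (2, 6), (3, 1), (4, 5)}.
Total count |C(F_7)_aff| = 6.


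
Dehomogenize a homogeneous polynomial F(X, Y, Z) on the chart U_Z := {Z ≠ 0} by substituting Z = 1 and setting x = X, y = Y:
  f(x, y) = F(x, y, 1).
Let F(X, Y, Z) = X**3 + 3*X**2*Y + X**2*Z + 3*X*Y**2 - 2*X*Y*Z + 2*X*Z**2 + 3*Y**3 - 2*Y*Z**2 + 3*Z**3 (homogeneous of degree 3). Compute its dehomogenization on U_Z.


f(x, y) = x**3 + 3*x**2*y + x**2 + 3*x*y**2 - 2*x*y + 2*x + 3*y**3 - 2*y + 3

On U_Z we set Z = 1. Each monomial c·X^i·Y^j·Z^k in F becomes c·x^i·y^j·1^k = c·x^i·y^j.
Substituting Z = 1: F(X, Y, 1) = x**3 + 3*x**2*y + x**2 + 3*x*y**2 - 2*x*y + 2*x + 3*y**3 - 2*y + 3.
Note: deg(f) ≤ deg(F) = 3; strict inequality happens when F is divisible by Z (lost terms).


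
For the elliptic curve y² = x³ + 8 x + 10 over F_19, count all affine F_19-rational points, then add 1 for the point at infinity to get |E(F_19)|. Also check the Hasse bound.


Affine points = {(1, 0), (3, 2), (3, 17), (4, 7), (4, 12), (5, 2), (5, 17), (8, 4), (8, 15), (10, 8), (10, 11), (11, 2), (11, 17), (14, 4), (14, 15), (15, 3), (15, 16), (16, 4), (16, 15), (17, 9), (17, 10), (18, 1), (18, 18)}; affine count = 23; |E(F_19)| = 24.

Discriminant check: Δ ∝ 4a³ + 27b² = 4·8³ + 27·10² = 4·512 + 27·100 ≡ 17 (mod 19). Nonzero ⇒ E is nonsingular.
For each x ∈ F_19, compute rhs = x³ + 8·x + 10 mod 19, then count y ∈ F_19 with y² ≡ rhs.
  x = 0: rhs = 10, matching y values: none (0 points).
  x = 1: rhs = 0, matching y values: 0 (1 points).
  x = 2: rhs = 15, matching y values: none (0 points).
  x = 3: rhs = 4, matching y values: 2, 17 (2 points).
  x = 4: rhs = 11, matching y values: 7, 12 (2 points).
  x = 5: rhs = 4, matching y values: 2, 17 (2 points).
  x = 6: rhs = 8, matching y values: none (0 points).
  x = 7: rhs = 10, matching y values: none (0 points).
  x = 8: rhs = 16, matching y values: 4, 15 (2 points).
  x = 9: rhs = 13, matching y values: none (0 points).
  x = 10: rhs = 7, matching y values: 8, 11 (2 points).
  x = 11: rhs = 4, matching y values: 2, 17 (2 points).
  x = 12: rhs = 10, matching y values: none (0 points).
  x = 13: rhs = 12, matching y values: none (0 points).
  x = 14: rhs = 16, matching y values: 4, 15 (2 points).
  x = 15: rhs = 9, matching y values: 3, 16 (2 points).
  x = 16: rhs = 16, matching y values: 4, 15 (2 points).
  x = 17: rhs = 5, matching y values: 9, 10 (2 points).
  x = 18: rhs = 1, matching y values: 1, 18 (2 points).
Total affine count: 23.
Full point count |E(F_19)| = 23 + 1 = 24.
Hasse bound: |24 − (19+1)| = |4| = 4 ≤ 2√19 ≈ 8.7178 ✓.


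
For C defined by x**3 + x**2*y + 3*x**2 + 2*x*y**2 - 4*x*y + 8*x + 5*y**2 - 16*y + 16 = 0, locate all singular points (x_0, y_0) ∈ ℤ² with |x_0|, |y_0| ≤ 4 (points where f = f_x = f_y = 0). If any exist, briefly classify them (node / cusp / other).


Singular points: {(-2, 2)}; classification: node.

Compute partial derivatives:
  f_x = 3*x**2 + 2*x*y + 6*x + 2*y**2 - 4*y + 8.
  f_y = x**2 + 4*x*y - 4*x + 10*y - 16.
Scan x_0 ∈ {−4, ..., 4}. For each x_0, f_y(x_0, y) is a polynomial in y; find its integer roots y ∈ {−4, ..., 4}, then test f_x and f at those candidates.
  x = -4: f_y(-4, y) = 16 - 6*y; no integer root y with |y| ≤ 4.
  x = -3: f_y(-3, y) = 5 - 2*y; no integer root y with |y| ≤ 4.
  x = -2: f_y(-2, y) = 2*y - 4; vanishes at y ∈ {2}. (-2, 2): f_x = 0, f = 0 — SINGULAR.
  x = -1: f_y(-1, y) = 6*y - 11; no integer root y with |y| ≤ 4.
  x = 0: f_y(0, y) = 10*y - 16; no integer root y with |y| ≤ 4.
  x = 1: f_y(1, y) = 14*y - 19; no integer root y with |y| ≤ 4.
  x = 2: f_y(2, y) = 18*y - 20; no integer root y with |y| ≤ 4.
  x = 3: f_y(3, y) = 22*y - 19; no integer root y with |y| ≤ 4.
  x = 4: f_y(4, y) = 26*y - 16; no integer root y with |y| ≤ 4.
Only singular point on the grid: (-2, 2).
Classify: substitute x = -2 + u, y = 2 + v and expand: f = u**3 + u**2*v - u**2 + 2*u*v**2 + v**2.
No constant or linear terms (consistent with a singular point). Quadratic part: -u**2 + v**2. Cubic part: u**3 + u**2*v + 2*u*v**2.
The quadratic part v**2 - u**2 = (v − u)(v + u) splits into two distinct linear factors, so there are two distinct tangent lines y − 2 = ±(x − -2) — this is a node (ordinary double point).
Classification: node.


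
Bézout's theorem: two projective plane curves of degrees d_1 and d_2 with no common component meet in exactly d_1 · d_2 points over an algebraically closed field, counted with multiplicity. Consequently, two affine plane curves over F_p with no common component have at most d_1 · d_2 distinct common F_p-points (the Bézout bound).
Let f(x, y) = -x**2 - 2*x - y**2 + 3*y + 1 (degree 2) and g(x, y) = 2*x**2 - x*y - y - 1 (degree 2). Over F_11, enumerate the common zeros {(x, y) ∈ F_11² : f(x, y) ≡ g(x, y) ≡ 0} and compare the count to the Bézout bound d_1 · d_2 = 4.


Common zeros: ∅; count = 0; Bézout bound = 4.

deg(f) = 2, deg(g) = 2, so Bézout bound = 4.
Scan x ∈ F_11. For each x, list the y ∈ F_11 with f(x, y) ≡ 0 and those with g(x, y) ≡ 0 (mod 11); the common zeros in that column are the intersection.
  x = 0: f ≡ 0 at y ∈ ∅; g ≡ 0 at y ∈ {10}; common: ∅.
  x = 1: f ≡ 0 at y ∈ {1, 2}; g ≡ 0 at y ∈ {6}; common: ∅.
  x = 2: f ≡ 0 at y ∈ {4, 10}; g ≡ 0 at y ∈ {6}; common: ∅.
  x = 3: f ≡ 0 at y ∈ ∅; g ≡ 0 at y ∈ {7}; common: ∅.
  x = 4: f ≡ 0 at y ∈ {5, 9}; g ≡ 0 at y ∈ {4}; common: ∅.
  x = 5: f ≡ 0 at y ∈ {5, 9}; g ≡ 0 at y ∈ {10}; common: ∅.
  x = 6: f ≡ 0 at y ∈ ∅; g ≡ 0 at y ∈ {7}; common: ∅.
  x = 7: f ≡ 0 at y ∈ {4, 10}; g ≡ 0 at y ∈ {8}; common: ∅.
  x = 8: f ≡ 0 at y ∈ {1, 2}; g ≡ 0 at y ∈ {8}; common: ∅.
  x = 9: f ≡ 0 at y ∈ ∅; g ≡ 0 at y ∈ {4}; common: ∅.
  x = 10: f ≡ 0 at y ∈ ∅; g ≡ 0 at y ∈ ∅; common: ∅.
Collecting: common zeros = ∅, so the count is 0.
Comparison with the Bézout bound: 0 ≤ 4 = deg(f)·deg(g), as expected for curves with no common component (the affine F_11-count falls short of the bound because intersections may lie at infinity, over extension fields, or carry multiplicity).


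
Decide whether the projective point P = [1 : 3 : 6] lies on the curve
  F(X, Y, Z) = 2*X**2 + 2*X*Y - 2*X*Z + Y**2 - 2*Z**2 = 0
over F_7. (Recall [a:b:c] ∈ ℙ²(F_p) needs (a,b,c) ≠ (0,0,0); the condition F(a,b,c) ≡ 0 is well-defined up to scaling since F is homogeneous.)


F(1,3,6) ≡ 3 (mod 7); P is NOT on the curve.

Evaluate F(1, 3, 6) term-by-term (mod 7).
  2*X**2 ↦ 2·1·1·1 = 2
  2*X*Y ↦ 2·1·3·1 = 6
  -2*X*Z ↦ -2·1·1·6 = -12
  Y**2 ↦ 1·1·9·1 = 9
  -2*Z**2 ↦ -2·1·1·36 = -72
Sum: F(1, 3, 6) = (2) + (6) + (-12) + (9) + (-72) = -67.
Reducing mod 7: -67 ≡ 3 (mod 7).
Since F(a, b, c) ≡ 3 ≠ 0 (mod 7), P does NOT lie on the curve.


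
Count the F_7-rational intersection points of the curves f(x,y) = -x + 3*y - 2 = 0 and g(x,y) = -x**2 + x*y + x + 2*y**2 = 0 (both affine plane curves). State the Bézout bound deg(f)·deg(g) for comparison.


Common zeros: ∅; count = 0; Bézout bound = 2.

deg(f) = 1, deg(g) = 2, so Bézout bound = 2.
Scan x ∈ F_7. For each x, list the y ∈ F_7 with f(x, y) ≡ 0 and those with g(x, y) ≡ 0 (mod 7); the common zeros in that column are the intersection.
  x = 0: f ≡ 0 at y ∈ {3}; g ≡ 0 at y ∈ {0}; common: ∅.
  x = 1: f ≡ 0 at y ∈ {1}; g ≡ 0 at y ∈ {0, 3}; common: ∅.
  x = 2: f ≡ 0 at y ∈ {6}; g ≡ 0 at y ∈ ∅; common: ∅.
  x = 3: f ≡ 0 at y ∈ {4}; g ≡ 0 at y ∈ {3, 6}; common: ∅.
  x = 4: f ≡ 0 at y ∈ {2}; g ≡ 0 at y ∈ {6}; common: ∅.
  x = 5: f ≡ 0 at y ∈ {0}; g ≡ 0 at y ∈ ∅; common: ∅.
  x = 6: f ≡ 0 at y ∈ {5}; g ≡ 0 at y ∈ ∅; common: ∅.
Collecting: common zeros = ∅, so the count is 0.
Comparison with the Bézout bound: 0 ≤ 2 = deg(f)·deg(g), as expected for curves with no common component (the affine F_7-count falls short of the bound because intersections may lie at infinity, over extension fields, or carry multiplicity).


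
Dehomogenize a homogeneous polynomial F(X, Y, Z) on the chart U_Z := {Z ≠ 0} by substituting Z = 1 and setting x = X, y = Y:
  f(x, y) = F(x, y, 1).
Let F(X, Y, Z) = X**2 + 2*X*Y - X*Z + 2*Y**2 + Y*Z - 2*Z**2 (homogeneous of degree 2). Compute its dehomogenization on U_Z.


f(x, y) = x**2 + 2*x*y - x + 2*y**2 + y - 2

On U_Z we set Z = 1. Each monomial c·X^i·Y^j·Z^k in F becomes c·x^i·y^j·1^k = c·x^i·y^j.
Substituting Z = 1: F(X, Y, 1) = x**2 + 2*x*y - x + 2*y**2 + y - 2.
Note: deg(f) ≤ deg(F) = 2; strict inequality happens when F is divisible by Z (lost terms).


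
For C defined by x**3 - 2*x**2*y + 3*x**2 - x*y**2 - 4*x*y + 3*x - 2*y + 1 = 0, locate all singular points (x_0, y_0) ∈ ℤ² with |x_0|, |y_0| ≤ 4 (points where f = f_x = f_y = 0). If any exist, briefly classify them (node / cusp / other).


Singular points: {(-1, 0)}; classification: cusp.

Compute partial derivatives:
  f_x = 3*x**2 - 4*x*y + 6*x - y**2 - 4*y + 3.
  f_y = -2*x**2 - 2*x*y - 4*x - 2.
Scan x_0 ∈ {−4, ..., 4}. For each x_0, f_y(x_0, y) is a polynomial in y; find its integer roots y ∈ {−4, ..., 4}, then test f_x and f at those candidates.
  x = -4: f_y(-4, y) = 8*y - 18; no integer root y with |y| ≤ 4.
  x = -3: f_y(-3, y) = 6*y - 8; no integer root y with |y| ≤ 4.
  x = -2: f_y(-2, y) = 4*y - 2; no integer root y with |y| ≤ 4.
  x = -1: f_y(-1, y) = 2*y; vanishes at y ∈ {0}. (-1, 0): f_x = 0, f = 0 — SINGULAR.
  x = 0: f_y(0, y) = -2; no integer root y with |y| ≤ 4.
  x = 1: f_y(1, y) = -2*y - 8; vanishes at y ∈ {-4}. (1, -4): f_x = 28 ≠ 0.
  x = 2: f_y(2, y) = -4*y - 18; no integer root y with |y| ≤ 4.
  x = 3: f_y(3, y) = -6*y - 32; no integer root y with |y| ≤ 4.
  x = 4: f_y(4, y) = -8*y - 50; no integer root y with |y| ≤ 4.
Only singular point on the grid: (-1, 0).
Classify: substitute x = -1 + u, y = 0 + v and expand: f = u**3 - 2*u**2*v - u*v**2 + v**2.
No constant or linear terms (consistent with a singular point). Quadratic part: v**2. Cubic part: u**3 - 2*u**2*v - u*v**2.
The quadratic part v**2 is a perfect square, so there is a single (double) tangent line v = 0, i.e. y = 0. Restricting the cubic part to that line (v = 0) leaves u**3 ≠ 0, so f is not divisible by v and the branch is v² ≈ -u**3 to lowest order — this is a cusp.
Classification: cusp.


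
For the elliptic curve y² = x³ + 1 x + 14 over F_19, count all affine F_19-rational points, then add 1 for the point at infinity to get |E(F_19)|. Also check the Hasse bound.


Affine points = {(1, 4), (1, 15), (2, 9), (2, 10), (3, 5), (3, 14), (4, 5), (4, 14), (5, 7), (5, 12), (9, 7), (9, 12), (10, 6), (10, 13), (11, 8), (11, 11), (12, 5), (12, 14), (13, 1), (13, 18), (14, 6), (14, 13), (17, 2), (17, 17)}; affine count = 24; |E(F_19)| = 25.

Discriminant check: Δ ∝ 4a³ + 27b² = 4·1³ + 27·14² = 4·1 + 27·196 ≡ 14 (mod 19). Nonzero ⇒ E is nonsingular.
For each x ∈ F_19, compute rhs = x³ + 1·x + 14 mod 19, then count y ∈ F_19 with y² ≡ rhs.
  x = 0: rhs = 14, matching y values: none (0 points).
  x = 1: rhs = 16, matching y values: 4, 15 (2 points).
  x = 2: rhs = 5, matching y values: 9, 10 (2 points).
  x = 3: rhs = 6, matching y values: 5, 14 (2 points).
  x = 4: rhs = 6, matching y values: 5, 14 (2 points).
  x = 5: rhs = 11, matching y values: 7, 12 (2 points).
  x = 6: rhs = 8, matching y values: none (0 points).
  x = 7: rhs = 3, matching y values: none (0 points).
  x = 8: rhs = 2, matching y values: none (0 points).
  x = 9: rhs = 11, matching y values: 7, 12 (2 points).
  x = 10: rhs = 17, matching y values: 6, 13 (2 points).
  x = 11: rhs = 7, matching y values: 8, 11 (2 points).
  x = 12: rhs = 6, matching y values: 5, 14 (2 points).
  x = 13: rhs = 1, matching y values: 1, 18 (2 points).
  x = 14: rhs = 17, matching y values: 6, 13 (2 points).
  x = 15: rhs = 3, matching y values: none (0 points).
  x = 16: rhs = 3, matching y values: none (0 points).
  x = 17: rhs = 4, matching y values: 2, 17 (2 points).
  x = 18: rhs = 12, matching y values: none (0 points).
Total affine count: 24.
Full point count |E(F_19)| = 24 + 1 = 25.
Hasse bound: |25 − (19+1)| = |5| = 5 ≤ 2√19 ≈ 8.7178 ✓.


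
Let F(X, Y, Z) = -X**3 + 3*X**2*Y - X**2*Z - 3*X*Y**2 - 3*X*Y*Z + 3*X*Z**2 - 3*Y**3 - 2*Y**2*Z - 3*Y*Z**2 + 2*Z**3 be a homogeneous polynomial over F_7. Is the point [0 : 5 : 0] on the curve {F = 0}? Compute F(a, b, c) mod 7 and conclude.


F(0,5,0) ≡ 3 (mod 7); P is NOT on the curve.

Evaluate F(0, 5, 0) term-by-term (mod 7).
  -X**3 ↦ -1·0·1·1 = 0
  3*X**2*Y ↦ 3·0·5·1 = 0
  -X**2*Z ↦ -1·0·1·0 = 0
  -3*X*Y**2 ↦ -3·0·25·1 = 0
  -3*X*Y*Z ↦ -3·0·5·0 = 0
  3*X*Z**2 ↦ 3·0·1·0 = 0
  -3*Y**3 ↦ -3·1·125·1 = -375
  -2*Y**2*Z ↦ -2·1·25·0 = 0
  -3*Y*Z**2 ↦ -3·1·5·0 = 0
  2*Z**3 ↦ 2·1·1·0 = 0
Sum: F(0, 5, 0) = (0) + (0) + (0) + (0) + (0) + (0) + (-375) + (0) + (0) + (0) = -375.
Reducing mod 7: -375 ≡ 3 (mod 7).
Since F(a, b, c) ≡ 3 ≠ 0 (mod 7), P does NOT lie on the curve.


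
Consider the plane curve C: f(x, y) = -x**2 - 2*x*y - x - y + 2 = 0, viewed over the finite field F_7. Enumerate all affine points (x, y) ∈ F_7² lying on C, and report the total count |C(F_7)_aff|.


Affine F_7-points: {(0, 2), (1, 0), (2, 2), (4, 5), (5, 0), (6, 5)}; count = 6.

For each of the 49 pairs (x, y) ∈ F_7², evaluate f(x, y) mod 7. Record the zeros.
  x = 0: [0↦2, 1↦1, 2↦0, 3↦6, 4↦5, 5↦4, 6↦3]  zeros at y ∈ {2}
  x = 1: [0↦0, 1↦4, 2↦1, 3↦5, 4↦2, 5↦6, 6↦3]  zeros at y ∈ {0}
  x = 2: [0↦3, 1↦5, 2↦0, 3↦2, 4↦4, 5↦6, 6↦1]  zeros at y ∈ {2}
  x = 3: [0↦4, 1↦4, 2↦4, 3↦4, 4↦4, 5↦4, 6↦4]  zeros at y ∈ ∅
  x = 4: [0↦3, 1↦1, 2↦6, 3↦4, 4↦2, 5↦0, 6↦5]  zeros at y ∈ {5}
  x = 5: [0↦0, 1↦3, 2↦6, 3↦2, 4↦5, 5↦1, 6↦4]  zeros at y ∈ {0}
  x = 6: [0↦2, 1↦3, 2↦4, 3↦5, 4↦6, 5↦0, 6↦1]  zeros at y ∈ {5}
Collecting zeros: affine points = {(0, 2), (1, 0), (2, 2), (4, 5), (5, 0), (6, 5)}.
Total count |C(F_7)_aff| = 6.


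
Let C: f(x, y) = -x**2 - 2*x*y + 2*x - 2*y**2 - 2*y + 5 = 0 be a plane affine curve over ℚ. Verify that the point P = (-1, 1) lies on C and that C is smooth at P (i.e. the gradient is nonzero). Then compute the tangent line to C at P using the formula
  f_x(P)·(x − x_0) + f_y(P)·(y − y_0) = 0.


Tangent line at P: 2*x - 4*y + 6 = 0.

Step 1: f(-1, 1) = 0, so P lies on C.
Step 2: partial derivatives
  f_x(x, y) = -2*x - 2*y + 2, f_y(x, y) = -2*x - 4*y - 2.
  f_x(P) = 2, f_y(P) = -4 (gradient nonzero, so P is smooth).
Step 3: tangent line at P: 2·(x − -1) + -4·(y − 1) = 0.
Expanding: 2*x - 4*y + 6 = 0.


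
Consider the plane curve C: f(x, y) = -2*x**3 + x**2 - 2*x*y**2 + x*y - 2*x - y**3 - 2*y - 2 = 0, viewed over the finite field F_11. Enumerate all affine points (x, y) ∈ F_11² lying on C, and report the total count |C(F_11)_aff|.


Affine F_11-points: {(3, 4), (5, 9), (6, 6), (7, 10), (9, 0), (9, 2)}; count = 6.

For each of the 121 pairs (x, y) ∈ F_11², evaluate f(x, y) mod 11. Record the zeros.
  x = 0: [0↦9, 1↦6, 2↦8, 3↦9, 4↦3, 5↦6, 6↦1, 7↦4, 8↦9, 9↦10, 10↦1]  zeros at y ∈ ∅
  x = 1: [0↦6, 1↦2, 2↦10, 3↦2, 4↦5, 5↦2, 6↦9, 7↦9, 8↦7, 9↦8, 10↦6]  zeros at y ∈ ∅
  x = 2: [0↦4, 1↦10, 2↦2, 3↦7, 4↦8, 5↦10, 6↦7, 7↦4, 8↦6, 9↦7, 10↦1]  zeros at y ∈ ∅
  x = 3: [0↦2, 1↦7, 2↦5, 3↦1, 4↦0, 5↦7, 6↦5, 7↦10, 8↦5, 9↦6, 10↦7]  zeros at y ∈ {4}
  x = 4: [0↦10, 1↦3, 2↦7, 3↦5, 4↦2, 5↦3, 6↦2, 7↦4, 8↦3, 9↦4, 10↦1]  zeros at y ∈ ∅
  x = 5: [0↦5, 1↦8, 2↦7, 3↦7, 4↦2, 5↦8, 6↦8, 7↦7, 8↦10, 9↦0, 10↦4]  zeros at y ∈ {9}
  x = 6: [0↦8, 1↦10, 2↦4, 3↦6, 4↦10, 5↦10, 6↦0, 7↦7, 8↦3, 9↦4, 10↦4]  zeros at y ∈ {6}
  x = 7: [0↦7, 1↦8, 2↦8, 3↦1, 4↦3, 5↦8, 6↦10, 7↦3, 8↦3, 9↦4, 10↦0]  zeros at y ∈ {10}
  x = 8: [0↦1, 1↦1, 2↦7, 3↦2, 4↦2, 5↦1, 6↦4, 7↦5, 8↦9, 9↦10, 10↦2]  zeros at y ∈ ∅
  x = 9: [0↦0, 1↦10, 2↦0, 3↦8, 4↦6, 5↦10, 6↦3, 7↦1, 8↦9, 9↦10, 10↦9]  zeros at y ∈ {0, 2}
  x = 10: [0↦3, 1↦1, 2↦8, 3↦7, 4↦3, 5↦1, 6↦6, 7↦1, 8↦2, 9↦3, 10↦9]  zeros at y ∈ ∅
Collecting zeros: affine points = {(3, 4), (5, 9), (6, 6), (7, 10), (9, 0), (9, 2)}.
Total count |C(F_11)_aff| = 6.


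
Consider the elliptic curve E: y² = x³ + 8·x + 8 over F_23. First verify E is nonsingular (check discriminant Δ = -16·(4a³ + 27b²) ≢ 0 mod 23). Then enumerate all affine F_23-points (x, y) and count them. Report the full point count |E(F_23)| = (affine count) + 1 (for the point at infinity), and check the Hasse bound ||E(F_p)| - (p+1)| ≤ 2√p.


Affine points = {(0, 10), (0, 13), (2, 3), (2, 20), (3, 6), (3, 17), (4, 9), (4, 14), (5, 9), (5, 14), (7, 4), (7, 19), (8, 3), (8, 20), (9, 2), (9, 21), (11, 1), (11, 22), (13, 3), (13, 20), (14, 9), (14, 14), (16, 0), (18, 2), (18, 21), (19, 2), (19, 21), (20, 7), (20, 16)}; affine count = 29; |E(F_23)| = 30.

Discriminant check: Δ ∝ 4a³ + 27b² = 4·8³ + 27·8² = 4·512 + 27·64 ≡ 4 (mod 23). Nonzero ⇒ E is nonsingular.
For each x ∈ F_23, compute rhs = x³ + 8·x + 8 mod 23, then count y ∈ F_23 with y² ≡ rhs.
  x = 0: rhs = 8, matching y values: 10, 13 (2 points).
  x = 1: rhs = 17, matching y values: none (0 points).
  x = 2: rhs = 9, matching y values: 3, 20 (2 points).
  x = 3: rhs = 13, matching y values: 6, 17 (2 points).
  x = 4: rhs = 12, matching y values: 9, 14 (2 points).
  x = 5: rhs = 12, matching y values: 9, 14 (2 points).
  x = 6: rhs = 19, matching y values: none (0 points).
  x = 7: rhs = 16, matching y values: 4, 19 (2 points).
  x = 8: rhs = 9, matching y values: 3, 20 (2 points).
  x = 9: rhs = 4, matching y values: 2, 21 (2 points).
  x = 10: rhs = 7, matching y values: none (0 points).
  x = 11: rhs = 1, matching y values: 1, 22 (2 points).
  x = 12: rhs = 15, matching y values: none (0 points).
  x = 13: rhs = 9, matching y values: 3, 20 (2 points).
  x = 14: rhs = 12, matching y values: 9, 14 (2 points).
  x = 15: rhs = 7, matching y values: none (0 points).
  x = 16: rhs = 0, matching y values: 0 (1 points).
  x = 17: rhs = 20, matching y values: none (0 points).
  x = 18: rhs = 4, matching y values: 2, 21 (2 points).
  x = 19: rhs = 4, matching y values: 2, 21 (2 points).
  x = 20: rhs = 3, matching y values: 7, 16 (2 points).
  x = 21: rhs = 7, matching y values: none (0 points).
  x = 22: rhs = 22, matching y values: none (0 points).
Total affine count: 29.
Full point count |E(F_23)| = 29 + 1 = 30.
Hasse bound: |30 − (23+1)| = |6| = 6 ≤ 2√23 ≈ 9.5917 ✓.


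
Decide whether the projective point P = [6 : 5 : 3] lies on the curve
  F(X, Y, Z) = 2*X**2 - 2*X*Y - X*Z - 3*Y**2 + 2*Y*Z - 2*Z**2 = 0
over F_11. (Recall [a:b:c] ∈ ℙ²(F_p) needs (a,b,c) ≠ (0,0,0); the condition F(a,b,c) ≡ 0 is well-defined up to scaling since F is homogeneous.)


F(6,5,3) ≡ 8 (mod 11); P is NOT on the curve.

Evaluate F(6, 5, 3) term-by-term (mod 11).
  2*X**2 ↦ 2·36·1·1 = 72
  -2*X*Y ↦ -2·6·5·1 = -60
  -X*Z ↦ -1·6·1·3 = -18
  -3*Y**2 ↦ -3·1·25·1 = -75
  2*Y*Z ↦ 2·1·5·3 = 30
  -2*Z**2 ↦ -2·1·1·9 = -18
Sum: F(6, 5, 3) = (72) + (-60) + (-18) + (-75) + (30) + (-18) = -69.
Reducing mod 11: -69 ≡ 8 (mod 11).
Since F(a, b, c) ≡ 8 ≠ 0 (mod 11), P does NOT lie on the curve.


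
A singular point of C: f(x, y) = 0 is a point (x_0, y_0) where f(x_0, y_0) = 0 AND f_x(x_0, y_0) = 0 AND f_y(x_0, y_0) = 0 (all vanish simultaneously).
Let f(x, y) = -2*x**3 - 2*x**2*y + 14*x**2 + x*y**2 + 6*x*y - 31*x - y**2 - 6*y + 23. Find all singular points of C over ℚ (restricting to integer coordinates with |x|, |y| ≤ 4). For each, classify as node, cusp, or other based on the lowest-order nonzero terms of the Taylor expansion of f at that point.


Singular points: {(2, 1)}; classification: cusp.

Compute partial derivatives:
  f_x = -6*x**2 - 4*x*y + 28*x + y**2 + 6*y - 31.
  f_y = -2*x**2 + 2*x*y + 6*x - 2*y - 6.
Scan x_0 ∈ {−4, ..., 4}. For each x_0, f_y(x_0, y) is a polynomial in y; find its integer roots y ∈ {−4, ..., 4}, then test f_x and f at those candidates.
  x = -4: f_y(-4, y) = -10*y - 62; no integer root y with |y| ≤ 4.
  x = -3: f_y(-3, y) = -8*y - 42; no integer root y with |y| ≤ 4.
  x = -2: f_y(-2, y) = -6*y - 26; no integer root y with |y| ≤ 4.
  x = -1: f_y(-1, y) = -4*y - 14; no integer root y with |y| ≤ 4.
  x = 0: f_y(0, y) = -2*y - 6; vanishes at y ∈ {-3}. (0, -3): f_x = -40 ≠ 0.
  x = 1: f_y(1, y) = -2; no integer root y with |y| ≤ 4.
  x = 2: f_y(2, y) = 2*y - 2; vanishes at y ∈ {1}. (2, 1): f_x = 0, f = 0 — SINGULAR.
  x = 3: f_y(3, y) = 4*y - 6; no integer root y with |y| ≤ 4.
  x = 4: f_y(4, y) = 6*y - 14; no integer root y with |y| ≤ 4.
Only singular point on the grid: (2, 1).
Classify: substitute x = 2 + u, y = 1 + v and expand: f = -2*u**3 - 2*u**2*v + u*v**2 + v**2.
No constant or linear terms (consistent with a singular point). Quadratic part: v**2. Cubic part: -2*u**3 - 2*u**2*v + u*v**2.
The quadratic part v**2 is a perfect square, so there is a single (double) tangent line v = 0, i.e. y = 1. Restricting the cubic part to that line (v = 0) leaves -2*u**3 ≠ 0, so f is not divisible by v and the branch is v² ≈ 2*u**3 to lowest order — this is a cusp.
Classification: cusp.


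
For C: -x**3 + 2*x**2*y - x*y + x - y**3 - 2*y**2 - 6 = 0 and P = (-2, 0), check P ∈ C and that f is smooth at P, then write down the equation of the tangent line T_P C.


Tangent line at P: -11*x + 10*y - 22 = 0.

Step 1: f(-2, 0) = 0, so P lies on C.
Step 2: partial derivatives
  f_x(x, y) = -3*x**2 + 4*x*y - y + 1, f_y(x, y) = 2*x**2 - x - 3*y**2 - 4*y.
  f_x(P) = -11, f_y(P) = 10 (gradient nonzero, so P is smooth).
Step 3: tangent line at P: -11·(x − -2) + 10·(y − 0) = 0.
Expanding: -11*x + 10*y - 22 = 0.


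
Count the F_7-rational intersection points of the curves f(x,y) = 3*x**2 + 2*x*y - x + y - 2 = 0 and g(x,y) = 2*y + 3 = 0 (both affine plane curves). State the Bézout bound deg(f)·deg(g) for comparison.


Common zeros: {(0, 2), (6, 2)}; count = 2; Bézout bound = 2.

deg(f) = 2, deg(g) = 1, so Bézout bound = 2.
Scan x ∈ F_7. For each x, list the y ∈ F_7 with f(x, y) ≡ 0 and those with g(x, y) ≡ 0 (mod 7); the common zeros in that column are the intersection.
  x = 0: f ≡ 0 at y ∈ {2}; g ≡ 0 at y ∈ {2}; common: {2}.
  x = 1: f ≡ 0 at y ∈ {0}; g ≡ 0 at y ∈ {2}; common: ∅.
  x = 2: f ≡ 0 at y ∈ {4}; g ≡ 0 at y ∈ {2}; common: ∅.
  x = 3: f ≡ 0 at y ∈ ∅; g ≡ 0 at y ∈ {2}; common: ∅.
  x = 4: f ≡ 0 at y ∈ {0}; g ≡ 0 at y ∈ {2}; common: ∅.
  x = 5: f ≡ 0 at y ∈ {4}; g ≡ 0 at y ∈ {2}; common: ∅.
  x = 6: f ≡ 0 at y ∈ {2}; g ≡ 0 at y ∈ {2}; common: {2}.
Collecting: common zeros = {(0, 2), (6, 2)}, so the count is 2.
Comparison with the Bézout bound: 2 ≤ 2 = deg(f)·deg(g), as expected for curves with no common component (the bound is attained).


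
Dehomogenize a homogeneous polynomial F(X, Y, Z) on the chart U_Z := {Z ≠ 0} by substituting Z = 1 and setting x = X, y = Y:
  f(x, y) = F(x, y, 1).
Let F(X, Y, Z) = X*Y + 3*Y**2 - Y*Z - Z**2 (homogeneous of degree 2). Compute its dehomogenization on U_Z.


f(x, y) = x*y + 3*y**2 - y - 1

On U_Z we set Z = 1. Each monomial c·X^i·Y^j·Z^k in F becomes c·x^i·y^j·1^k = c·x^i·y^j.
Substituting Z = 1: F(X, Y, 1) = x*y + 3*y**2 - y - 1.
Note: deg(f) ≤ deg(F) = 2; strict inequality happens when F is divisible by Z (lost terms).


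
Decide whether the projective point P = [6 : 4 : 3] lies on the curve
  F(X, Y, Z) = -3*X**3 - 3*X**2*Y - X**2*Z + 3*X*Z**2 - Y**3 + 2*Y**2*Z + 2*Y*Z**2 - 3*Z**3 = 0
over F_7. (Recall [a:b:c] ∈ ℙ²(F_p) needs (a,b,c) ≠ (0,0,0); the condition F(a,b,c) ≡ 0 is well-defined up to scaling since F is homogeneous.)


F(6,4,3) ≡ 5 (mod 7); P is NOT on the curve.

Evaluate F(6, 4, 3) term-by-term (mod 7).
  -3*X**3 ↦ -3·216·1·1 = -648
  -3*X**2*Y ↦ -3·36·4·1 = -432
  -X**2*Z ↦ -1·36·1·3 = -108
  3*X*Z**2 ↦ 3·6·1·9 = 162
  -Y**3 ↦ -1·1·64·1 = -64
  2*Y**2*Z ↦ 2·1·16·3 = 96
  2*Y*Z**2 ↦ 2·1·4·9 = 72
  -3*Z**3 ↦ -3·1·1·27 = -81
Sum: F(6, 4, 3) = (-648) + (-432) + (-108) + (162) + (-64) + (96) + (72) + (-81) = -1003.
Reducing mod 7: -1003 ≡ 5 (mod 7).
Since F(a, b, c) ≡ 5 ≠ 0 (mod 7), P does NOT lie on the curve.


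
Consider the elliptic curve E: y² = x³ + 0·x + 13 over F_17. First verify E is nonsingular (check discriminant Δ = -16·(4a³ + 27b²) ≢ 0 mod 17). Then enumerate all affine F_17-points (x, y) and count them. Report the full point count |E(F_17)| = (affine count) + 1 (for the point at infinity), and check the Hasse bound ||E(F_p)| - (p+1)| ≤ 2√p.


Affine points = {(0, 8), (0, 9), (2, 2), (2, 15), (4, 3), (4, 14), (5, 6), (5, 11), (6, 5), (6, 12), (7, 4), (7, 13), (8, 7), (8, 10), (11, 1), (11, 16), (13, 0)}; affine count = 17; |E(F_17)| = 18.

Discriminant check: Δ ∝ 4a³ + 27b² = 4·0³ + 27·13² = 4·0 + 27·169 ≡ 7 (mod 17). Nonzero ⇒ E is nonsingular.
For each x ∈ F_17, compute rhs = x³ + 0·x + 13 mod 17, then count y ∈ F_17 with y² ≡ rhs.
  x = 0: rhs = 13, matching y values: 8, 9 (2 points).
  x = 1: rhs = 14, matching y values: none (0 points).
  x = 2: rhs = 4, matching y values: 2, 15 (2 points).
  x = 3: rhs = 6, matching y values: none (0 points).
  x = 4: rhs = 9, matching y values: 3, 14 (2 points).
  x = 5: rhs = 2, matching y values: 6, 11 (2 points).
  x = 6: rhs = 8, matching y values: 5, 12 (2 points).
  x = 7: rhs = 16, matching y values: 4, 13 (2 points).
  x = 8: rhs = 15, matching y values: 7, 10 (2 points).
  x = 9: rhs = 11, matching y values: none (0 points).
  x = 10: rhs = 10, matching y values: none (0 points).
  x = 11: rhs = 1, matching y values: 1, 16 (2 points).
  x = 12: rhs = 7, matching y values: none (0 points).
  x = 13: rhs = 0, matching y values: 0 (1 points).
  x = 14: rhs = 3, matching y values: none (0 points).
  x = 15: rhs = 5, matching y values: none (0 points).
  x = 16: rhs = 12, matching y values: none (0 points).
Total affine count: 17.
Full point count |E(F_17)| = 17 + 1 = 18.
Hasse bound: |18 − (17+1)| = |0| = 0 ≤ 2√17 ≈ 8.2462 ✓.


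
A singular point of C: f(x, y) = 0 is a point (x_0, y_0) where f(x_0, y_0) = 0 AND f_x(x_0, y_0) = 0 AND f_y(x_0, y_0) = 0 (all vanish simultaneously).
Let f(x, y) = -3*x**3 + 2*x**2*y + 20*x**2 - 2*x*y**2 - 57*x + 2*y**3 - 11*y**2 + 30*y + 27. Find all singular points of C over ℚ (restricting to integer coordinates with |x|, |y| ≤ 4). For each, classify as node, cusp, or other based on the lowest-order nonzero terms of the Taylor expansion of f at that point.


Singular points: {(3, 3)}; classification: node.

Compute partial derivatives:
  f_x = -9*x**2 + 4*x*y + 40*x - 2*y**2 - 57.
  f_y = 2*x**2 - 4*x*y + 6*y**2 - 22*y + 30.
Scan x_0 ∈ {−4, ..., 4}. For each x_0, f_y(x_0, y) is a polynomial in y; find its integer roots y ∈ {−4, ..., 4}, then test f_x and f at those candidates.
  x = -4: f_y(-4, y) = 6*y**2 - 6*y + 62; no integer root y with |y| ≤ 4.
  x = -3: f_y(-3, y) = 6*y**2 - 10*y + 48; no integer root y with |y| ≤ 4.
  x = -2: f_y(-2, y) = 6*y**2 - 14*y + 38; no integer root y with |y| ≤ 4.
  x = -1: f_y(-1, y) = 6*y**2 - 18*y + 32; no integer root y with |y| ≤ 4.
  x = 0: f_y(0, y) = 6*y**2 - 22*y + 30; no integer root y with |y| ≤ 4.
  x = 1: f_y(1, y) = 6*y**2 - 26*y + 32; no integer root y with |y| ≤ 4.
  x = 2: f_y(2, y) = 6*y**2 - 30*y + 38; no integer root y with |y| ≤ 4.
  x = 3: f_y(3, y) = 6*y**2 - 34*y + 48; vanishes at y ∈ {3}. (3, 3): f_x = 0, f = 0 — SINGULAR.
  x = 4: f_y(4, y) = 6*y**2 - 38*y + 62; no integer root y with |y| ≤ 4.
Only singular point on the grid: (3, 3).
Classify: substitute x = 3 + u, y = 3 + v and expand: f = -3*u**3 + 2*u**2*v - u**2 - 2*u*v**2 + 2*v**3 + v**2.
No constant or linear terms (consistent with a singular point). Quadratic part: -u**2 + v**2. Cubic part: -3*u**3 + 2*u**2*v - 2*u*v**2 + 2*v**3.
The quadratic part v**2 - u**2 = (v − u)(v + u) splits into two distinct linear factors, so there are two distinct tangent lines y − 3 = ±(x − 3) — this is a node (ordinary double point).
Classification: node.


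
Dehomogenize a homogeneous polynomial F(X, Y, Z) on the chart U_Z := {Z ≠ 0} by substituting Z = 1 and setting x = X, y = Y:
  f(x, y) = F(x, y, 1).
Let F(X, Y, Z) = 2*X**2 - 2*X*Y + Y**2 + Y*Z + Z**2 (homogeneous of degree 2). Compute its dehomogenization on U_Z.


f(x, y) = 2*x**2 - 2*x*y + y**2 + y + 1

On U_Z we set Z = 1. Each monomial c·X^i·Y^j·Z^k in F becomes c·x^i·y^j·1^k = c·x^i·y^j.
Substituting Z = 1: F(X, Y, 1) = 2*x**2 - 2*x*y + y**2 + y + 1.
Note: deg(f) ≤ deg(F) = 2; strict inequality happens when F is divisible by Z (lost terms).


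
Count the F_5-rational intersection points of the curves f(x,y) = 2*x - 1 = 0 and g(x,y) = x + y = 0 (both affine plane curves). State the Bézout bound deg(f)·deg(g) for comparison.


Common zeros: {(3, 2)}; count = 1; Bézout bound = 1.

deg(f) = 1, deg(g) = 1, so Bézout bound = 1.
Scan x ∈ F_5. For each x, list the y ∈ F_5 with f(x, y) ≡ 0 and those with g(x, y) ≡ 0 (mod 5); the common zeros in that column are the intersection.
  x = 0: f ≡ 0 at y ∈ ∅; g ≡ 0 at y ∈ {0}; common: ∅.
  x = 1: f ≡ 0 at y ∈ ∅; g ≡ 0 at y ∈ {4}; common: ∅.
  x = 2: f ≡ 0 at y ∈ ∅; g ≡ 0 at y ∈ {3}; common: ∅.
  x = 3: f ≡ 0 at y ∈ {0, 1, 2, 3, 4}; g ≡ 0 at y ∈ {2}; common: {2}.
  x = 4: f ≡ 0 at y ∈ ∅; g ≡ 0 at y ∈ {1}; common: ∅.
Collecting: common zeros = {(3, 2)}, so the count is 1.
Comparison with the Bézout bound: 1 ≤ 1 = deg(f)·deg(g), as expected for curves with no common component (the bound is attained).
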